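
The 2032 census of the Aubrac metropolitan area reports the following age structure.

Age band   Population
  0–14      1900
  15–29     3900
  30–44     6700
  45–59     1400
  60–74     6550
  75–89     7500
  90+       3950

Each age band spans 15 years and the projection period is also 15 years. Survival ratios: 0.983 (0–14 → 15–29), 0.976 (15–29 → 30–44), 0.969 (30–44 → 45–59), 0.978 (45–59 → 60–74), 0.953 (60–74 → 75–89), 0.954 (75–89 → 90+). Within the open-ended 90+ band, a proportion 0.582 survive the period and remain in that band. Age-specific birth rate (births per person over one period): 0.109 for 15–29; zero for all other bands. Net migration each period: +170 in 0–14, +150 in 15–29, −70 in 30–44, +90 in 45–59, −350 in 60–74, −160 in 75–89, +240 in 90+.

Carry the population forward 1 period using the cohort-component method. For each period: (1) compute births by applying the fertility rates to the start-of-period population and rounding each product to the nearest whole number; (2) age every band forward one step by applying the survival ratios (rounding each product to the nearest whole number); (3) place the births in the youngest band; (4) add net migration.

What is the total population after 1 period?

29726

[period 1]
Births: 3900 * 0.109 = 425
15–29: 1900 * 0.983 = 1868
30–44: 3900 * 0.976 = 3806
45–59: 6700 * 0.969 = 6492
60–74: 1400 * 0.978 = 1369
75–89: 6550 * 0.953 = 6242
90+: 7500 * 0.954 + 3950 * 0.582 = 7155 + 2299 = 9454
Net migration: 0–14 + 170 → 595; 15–29 + 150 → 2018; 30–44 − 70 → 3736; 45–59 + 90 → 6582; 60–74 − 350 → 1019; 75–89 − 160 → 6082; 90+ + 240 → 9694
→ [595, 2018, 3736, 6582, 1019, 6082, 9694]
Total after period 1: 595 + 2018 + 3736 + 6582 + 1019 + 6082 + 9694 = 29726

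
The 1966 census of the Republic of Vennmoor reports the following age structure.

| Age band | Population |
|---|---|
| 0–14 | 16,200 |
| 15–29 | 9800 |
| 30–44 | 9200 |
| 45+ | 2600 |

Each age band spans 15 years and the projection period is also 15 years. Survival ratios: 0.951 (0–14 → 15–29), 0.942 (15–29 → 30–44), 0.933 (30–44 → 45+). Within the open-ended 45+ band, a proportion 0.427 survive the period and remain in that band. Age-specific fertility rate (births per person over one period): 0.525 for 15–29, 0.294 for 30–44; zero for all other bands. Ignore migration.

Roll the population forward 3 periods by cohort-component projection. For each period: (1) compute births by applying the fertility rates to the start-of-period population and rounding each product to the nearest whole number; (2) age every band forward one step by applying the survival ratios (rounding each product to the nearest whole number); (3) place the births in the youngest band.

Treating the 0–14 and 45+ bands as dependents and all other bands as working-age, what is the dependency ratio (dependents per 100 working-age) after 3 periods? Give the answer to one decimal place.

157.0

Period 1:
Births: 9800 × 0.525 = 5145 ; 9200 × 0.294 = 2705 → 7850
15–29: 16200 × 0.951 = 15406
30–44: 9800 × 0.942 = 9232
45+: 9200 × 0.933 + 2600 × 0.427 = 8584 + 1110 = 9694
Population now: 0–14=7850, 15–29=15406, 30–44=9232, 45+=9694
Period 2:
Births: 15406 × 0.525 = 8088 ; 9232 × 0.294 = 2714 → 10802
15–29: 7850 × 0.951 = 7465
30–44: 15406 × 0.942 = 14512
45+: 9232 × 0.933 + 9694 × 0.427 = 8613 + 4139 = 12752
Population now: 0–14=10802, 15–29=7465, 30–44=14512, 45+=12752
Period 3:
Births: 7465 × 0.525 = 3919 ; 14512 × 0.294 = 4267 → 8186
15–29: 10802 × 0.951 = 10273
30–44: 7465 × 0.942 = 7032
45+: 14512 × 0.933 + 12752 × 0.427 = 13540 + 5445 = 18985
Population now: 0–14=8186, 15–29=10273, 30–44=7032, 45+=18985
Dependents (band 0–14 + band 45+) = 8186 + 18985 = 27171; working-age = 17305; ratio = 27171/17305 × 100 = 157.0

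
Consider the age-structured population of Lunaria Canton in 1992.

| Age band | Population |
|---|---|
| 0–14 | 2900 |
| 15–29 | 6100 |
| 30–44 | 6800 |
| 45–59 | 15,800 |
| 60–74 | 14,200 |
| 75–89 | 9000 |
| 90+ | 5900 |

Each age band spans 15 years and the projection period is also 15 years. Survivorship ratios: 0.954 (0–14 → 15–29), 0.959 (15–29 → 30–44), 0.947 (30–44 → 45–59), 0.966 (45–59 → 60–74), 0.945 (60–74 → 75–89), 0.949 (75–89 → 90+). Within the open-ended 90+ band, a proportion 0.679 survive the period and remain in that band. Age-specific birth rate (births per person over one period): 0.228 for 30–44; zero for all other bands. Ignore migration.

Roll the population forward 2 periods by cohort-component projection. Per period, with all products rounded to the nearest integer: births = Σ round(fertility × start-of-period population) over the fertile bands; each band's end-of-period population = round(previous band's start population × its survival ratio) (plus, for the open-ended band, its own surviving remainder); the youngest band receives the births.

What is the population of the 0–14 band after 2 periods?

Period 1:
Births: 6800 × 0.228 = 1550
15–29: 2900 × 0.954 = 2767
30–44: 6100 × 0.959 = 5850
45–59: 6800 × 0.947 = 6440
60–74: 15800 × 0.966 = 15263
75–89: 14200 × 0.945 = 13419
90+: 9000 × 0.949 + 5900 × 0.679 = 8541 + 4006 = 12547
→ [1550, 2767, 5850, 6440, 15263, 13419, 12547]
Period 2:
Births: 5850 × 0.228 = 1334
15–29: 1550 × 0.954 = 1479
30–44: 2767 × 0.959 = 2654
45–59: 5850 × 0.947 = 5540
60–74: 6440 × 0.966 = 6221
75–89: 15263 × 0.945 = 14424
90+: 13419 × 0.949 + 12547 × 0.679 = 12735 + 8519 = 21254
→ [1334, 1479, 2654, 5540, 6221, 14424, 21254]

1334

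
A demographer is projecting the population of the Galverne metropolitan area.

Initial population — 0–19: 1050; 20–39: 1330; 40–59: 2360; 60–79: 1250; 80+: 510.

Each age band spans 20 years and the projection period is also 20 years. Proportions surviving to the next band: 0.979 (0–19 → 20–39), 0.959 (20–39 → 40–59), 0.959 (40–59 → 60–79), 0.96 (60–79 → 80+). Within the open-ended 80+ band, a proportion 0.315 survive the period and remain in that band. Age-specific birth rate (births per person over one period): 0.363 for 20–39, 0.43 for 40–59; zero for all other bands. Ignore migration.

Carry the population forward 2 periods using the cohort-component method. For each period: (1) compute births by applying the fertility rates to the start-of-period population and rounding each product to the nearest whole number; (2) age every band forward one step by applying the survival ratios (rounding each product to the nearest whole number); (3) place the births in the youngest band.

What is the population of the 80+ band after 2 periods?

2601

Call the bands 1 to 5, youngest first.
After projecting period 1:
Births: 1330 × 0.363 = 483, 2360 × 0.43 = 1015 ⇒ total 1498
Band 2: 1050 × 0.979 = 1028
Band 3: 1330 × 0.959 = 1275
Band 4: 2360 × 0.959 = 2263
Band 5: 1250 × 0.96 + 510 × 0.315 = 1200 + 161 = 1361
→ [1498, 1028, 1275, 2263, 1361]
After projecting period 2:
Births: 1028 × 0.363 = 373, 1275 × 0.43 = 548 ⇒ total 921
Band 2: 1498 × 0.979 = 1467
Band 3: 1028 × 0.959 = 986
Band 4: 1275 × 0.959 = 1223
Band 5: 2263 × 0.96 + 1361 × 0.315 = 2172 + 429 = 2601
→ [921, 1467, 986, 1223, 2601]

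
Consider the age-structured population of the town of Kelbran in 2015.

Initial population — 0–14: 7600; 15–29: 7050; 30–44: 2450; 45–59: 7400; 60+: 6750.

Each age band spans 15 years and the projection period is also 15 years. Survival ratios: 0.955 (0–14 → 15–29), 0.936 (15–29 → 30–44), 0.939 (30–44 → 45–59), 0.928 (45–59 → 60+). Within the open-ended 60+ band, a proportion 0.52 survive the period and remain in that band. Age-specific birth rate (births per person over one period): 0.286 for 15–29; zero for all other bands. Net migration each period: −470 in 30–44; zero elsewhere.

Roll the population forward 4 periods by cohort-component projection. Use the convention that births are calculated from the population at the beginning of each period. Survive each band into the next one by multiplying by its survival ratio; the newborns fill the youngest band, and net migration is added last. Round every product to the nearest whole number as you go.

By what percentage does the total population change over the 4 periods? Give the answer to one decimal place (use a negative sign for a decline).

Numbering the groups 1..5 from youngest to oldest:
Period 1.
Births: 7050 * 0.286 = 2016
Group 2: 7600 * 0.955 = 7258
Group 3: 7050 * 0.936 = 6599
Group 4: 2450 * 0.939 = 2301
Group 5: 7400 * 0.928 + 6750 * 0.52 = 6867 + 3510 = 10377
Net migration: Group 3 − 470 → 6129
→ [2016, 7258, 6129, 2301, 10377]
Period 2.
Births: 7258 * 0.286 = 2076
Group 2: 2016 * 0.955 = 1925
Group 3: 7258 * 0.936 = 6793
Group 4: 6129 * 0.939 = 5755
Group 5: 2301 * 0.928 + 10377 * 0.52 = 2135 + 5396 = 7531
Net migration: Group 3 − 470 → 6323
→ [2076, 1925, 6323, 5755, 7531]
Period 3.
Births: 1925 * 0.286 = 551
Group 2: 2076 * 0.955 = 1983
Group 3: 1925 * 0.936 = 1802
Group 4: 6323 * 0.939 = 5937
Group 5: 5755 * 0.928 + 7531 * 0.52 = 5341 + 3916 = 9257
Net migration: Group 3 − 470 → 1332
→ [551, 1983, 1332, 5937, 9257]
Period 4.
Births: 1983 * 0.286 = 567
Group 2: 551 * 0.955 = 526
Group 3: 1983 * 0.936 = 1856
Group 4: 1332 * 0.939 = 1251
Group 5: 5937 * 0.928 + 9257 * 0.52 = 5510 + 4814 = 10324
Net migration: Group 3 − 470 → 1386
→ [567, 526, 1386, 1251, 10324]
Total: 31250 → 14054; change = -17196; percentage change = -55.0%

-55.0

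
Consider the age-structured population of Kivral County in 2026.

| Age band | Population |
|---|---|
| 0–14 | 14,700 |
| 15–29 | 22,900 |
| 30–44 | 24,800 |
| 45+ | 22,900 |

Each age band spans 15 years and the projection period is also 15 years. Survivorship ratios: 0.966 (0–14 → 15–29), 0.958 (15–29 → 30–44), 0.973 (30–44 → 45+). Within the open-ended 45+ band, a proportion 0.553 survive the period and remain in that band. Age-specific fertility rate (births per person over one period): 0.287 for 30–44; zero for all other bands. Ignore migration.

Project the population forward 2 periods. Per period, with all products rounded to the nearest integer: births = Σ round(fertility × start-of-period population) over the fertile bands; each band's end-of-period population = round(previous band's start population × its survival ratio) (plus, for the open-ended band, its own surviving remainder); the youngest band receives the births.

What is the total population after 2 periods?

68469

Period 1.
Births: 24800 × 0.287 = 7118
15–29: 14700 × 0.966 = 14200
30–44: 22900 × 0.958 = 21938
45+: 24800 × 0.973 + 22900 × 0.553 = 24130 + 12664 = 36794
Giving 7118 / 14200 / 21938 / 36794.
Period 2.
Births: 21938 × 0.287 = 6296
15–29: 7118 × 0.966 = 6876
30–44: 14200 × 0.958 = 13604
45+: 21938 × 0.973 + 36794 × 0.553 = 21346 + 20347 = 41693
Giving 6296 / 6876 / 13604 / 41693.
Total after period 2: 6296 + 6876 + 13604 + 41693 = 68469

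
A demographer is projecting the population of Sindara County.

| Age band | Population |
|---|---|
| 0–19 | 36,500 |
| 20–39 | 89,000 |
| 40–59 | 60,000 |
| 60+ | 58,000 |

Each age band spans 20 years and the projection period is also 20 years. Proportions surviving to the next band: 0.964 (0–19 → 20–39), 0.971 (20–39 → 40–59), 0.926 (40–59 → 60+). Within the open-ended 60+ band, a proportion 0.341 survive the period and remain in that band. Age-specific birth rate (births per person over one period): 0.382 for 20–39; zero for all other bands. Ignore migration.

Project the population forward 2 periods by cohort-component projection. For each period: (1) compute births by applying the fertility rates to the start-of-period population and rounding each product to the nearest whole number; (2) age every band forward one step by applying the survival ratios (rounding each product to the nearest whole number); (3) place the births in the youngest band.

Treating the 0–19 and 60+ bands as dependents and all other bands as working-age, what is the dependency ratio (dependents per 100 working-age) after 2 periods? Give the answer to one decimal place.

Period 1.
Births: 89000 * 0.382 = 33998
20–39: 36500 * 0.964 = 35186
40–59: 89000 * 0.971 = 86419
60+: 60000 * 0.926 + 58000 * 0.341 = 55560 + 19778 = 75338
End of period: [33998, 35186, 86419, 75338]
Period 2.
Births: 35186 * 0.382 = 13441
20–39: 33998 * 0.964 = 32774
40–59: 35186 * 0.971 = 34166
60+: 86419 * 0.926 + 75338 * 0.341 = 80024 + 25690 = 105714
End of period: [13441, 32774, 34166, 105714]
Dependents (band 0–19 + band 60+) = 13441 + 105714 = 119155; working-age = 66940; ratio = 119155/66940 × 100 = 178.0

178.0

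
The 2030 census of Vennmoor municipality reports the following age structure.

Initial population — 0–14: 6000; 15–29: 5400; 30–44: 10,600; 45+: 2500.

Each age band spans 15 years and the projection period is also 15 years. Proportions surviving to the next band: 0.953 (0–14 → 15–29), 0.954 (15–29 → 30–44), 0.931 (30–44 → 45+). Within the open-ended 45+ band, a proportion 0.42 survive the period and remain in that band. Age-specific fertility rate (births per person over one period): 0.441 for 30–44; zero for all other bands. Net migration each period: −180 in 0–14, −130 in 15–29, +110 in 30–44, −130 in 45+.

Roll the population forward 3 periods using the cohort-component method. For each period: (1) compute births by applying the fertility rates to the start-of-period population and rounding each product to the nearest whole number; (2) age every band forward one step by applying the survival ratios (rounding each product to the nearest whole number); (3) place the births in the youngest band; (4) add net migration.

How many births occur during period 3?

2399

Let band 1 be 0–14 through band 4 = 45+.
After projecting period 1:
Births: 10600 × 0.441 = 4675
Band 2: 6000 × 0.953 = 5718
Band 3: 5400 × 0.954 = 5152
Band 4: 10600 × 0.931 + 2500 × 0.42 = 9869 + 1050 = 10919
Net migration: Band 1 − 180 → 4495; Band 2 − 130 → 5588; Band 3 + 110 → 5262; Band 4 − 130 → 10789
End of period: [4495, 5588, 5262, 10789]
After projecting period 2:
Births: 5262 × 0.441 = 2321
Band 2: 4495 × 0.953 = 4284
Band 3: 5588 × 0.954 = 5331
Band 4: 5262 × 0.931 + 10789 × 0.42 = 4899 + 4531 = 9430
Net migration: Band 1 − 180 → 2141; Band 2 − 130 → 4154; Band 3 + 110 → 5441; Band 4 − 130 → 9300
End of period: [2141, 4154, 5441, 9300]
After projecting period 3:
Births: 5441 × 0.441 = 2399
Band 2: 2141 × 0.953 = 2040
Band 3: 4154 × 0.954 = 3963
Band 4: 5441 × 0.931 + 9300 × 0.42 = 5066 + 3906 = 8972
Net migration: Band 1 − 180 → 2219; Band 2 − 130 → 1910; Band 3 + 110 → 4073; Band 4 − 130 → 8842
End of period: [2219, 1910, 4073, 8842]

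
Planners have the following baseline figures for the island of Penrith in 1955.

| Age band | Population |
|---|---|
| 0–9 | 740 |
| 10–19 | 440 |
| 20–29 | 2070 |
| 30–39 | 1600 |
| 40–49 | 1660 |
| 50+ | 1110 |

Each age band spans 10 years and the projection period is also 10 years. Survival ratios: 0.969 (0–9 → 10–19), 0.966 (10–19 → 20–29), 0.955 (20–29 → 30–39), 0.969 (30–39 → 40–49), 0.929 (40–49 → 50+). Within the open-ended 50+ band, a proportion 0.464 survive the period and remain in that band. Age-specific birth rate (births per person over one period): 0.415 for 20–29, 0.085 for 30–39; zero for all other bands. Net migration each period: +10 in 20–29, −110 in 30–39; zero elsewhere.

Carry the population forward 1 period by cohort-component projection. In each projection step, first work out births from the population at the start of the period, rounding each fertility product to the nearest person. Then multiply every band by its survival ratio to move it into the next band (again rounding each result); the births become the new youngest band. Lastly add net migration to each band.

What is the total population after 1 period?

7621

[period 1]
Births: 2070 × 0.415 = 859  |  1600 × 0.085 = 136 ⇒ total 995
10–19: 740 × 0.969 = 717
20–29: 440 × 0.966 = 425
30–39: 2070 × 0.955 = 1977
40–49: 1600 × 0.969 = 1550
50+: 1660 × 0.929 + 1110 × 0.464 = 1542 + 515 = 2057
Net migration: 20–29 + 10 → 435; 30–39 − 110 → 1867
Population now: 0–9=995, 10–19=717, 20–29=435, 30–39=1867, 40–49=1550, 50+=2057
Total after period 1: 995 + 717 + 435 + 1867 + 1550 + 2057 = 7621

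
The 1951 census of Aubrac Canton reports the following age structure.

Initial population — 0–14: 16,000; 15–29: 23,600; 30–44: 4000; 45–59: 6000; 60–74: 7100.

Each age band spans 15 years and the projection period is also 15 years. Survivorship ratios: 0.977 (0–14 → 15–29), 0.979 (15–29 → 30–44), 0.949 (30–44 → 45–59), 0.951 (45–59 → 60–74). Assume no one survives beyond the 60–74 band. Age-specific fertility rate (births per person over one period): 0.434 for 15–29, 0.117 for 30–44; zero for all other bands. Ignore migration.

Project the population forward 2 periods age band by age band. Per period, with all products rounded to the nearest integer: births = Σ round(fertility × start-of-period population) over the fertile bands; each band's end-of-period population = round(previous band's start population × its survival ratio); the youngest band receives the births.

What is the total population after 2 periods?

60791

Call the groups 1 to 5, youngest first.
— Period 1 —
Births: 23600 × 0.434 = 10242, 4000 × 0.117 = 468 — total 10710
Group 2: 16000 × 0.977 = 15632
Group 3: 23600 × 0.979 = 23104
Group 4: 4000 × 0.949 = 3796
Group 5: 6000 × 0.951 = 5706
Population now: 0–14=10710, 15–29=15632, 30–44=23104, 45–59=3796, 60–74=5706
— Period 2 —
Births: 15632 × 0.434 = 6784, 23104 × 0.117 = 2703 — total 9487
Group 2: 10710 × 0.977 = 10464
Group 3: 15632 × 0.979 = 15304
Group 4: 23104 × 0.949 = 21926
Group 5: 3796 × 0.951 = 3610
Population now: 0–14=9487, 15–29=10464, 30–44=15304, 45–59=21926, 60–74=3610
Total after period 2: 9487 + 10464 + 15304 + 21926 + 3610 = 60791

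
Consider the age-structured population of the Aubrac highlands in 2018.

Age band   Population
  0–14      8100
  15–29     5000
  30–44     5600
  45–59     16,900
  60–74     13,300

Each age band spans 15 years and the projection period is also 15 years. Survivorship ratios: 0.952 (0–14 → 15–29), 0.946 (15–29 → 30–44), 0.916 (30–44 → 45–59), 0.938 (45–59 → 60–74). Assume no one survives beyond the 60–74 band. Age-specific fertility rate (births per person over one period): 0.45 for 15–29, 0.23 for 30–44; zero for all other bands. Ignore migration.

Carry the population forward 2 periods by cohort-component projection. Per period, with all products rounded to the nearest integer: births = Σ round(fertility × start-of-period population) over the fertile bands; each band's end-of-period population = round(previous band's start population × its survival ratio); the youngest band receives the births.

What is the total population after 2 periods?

24366

Period 1.
Births: 5000 × 0.45 = 2250  |  5600 × 0.23 = 1288 — total 3538
15–29: 8100 × 0.952 = 7711
30–44: 5000 × 0.946 = 4730
45–59: 5600 × 0.916 = 5130
60–74: 16900 × 0.938 = 15852
Giving 3538 / 7711 / 4730 / 5130 / 15852.
Period 2.
Births: 7711 × 0.45 = 3470  |  4730 × 0.23 = 1088 — total 4558
15–29: 3538 × 0.952 = 3368
30–44: 7711 × 0.946 = 7295
45–59: 4730 × 0.916 = 4333
60–74: 5130 × 0.938 = 4812
Giving 4558 / 3368 / 7295 / 4333 / 4812.
Total after period 2: 4558 + 3368 + 7295 + 4333 + 4812 = 24366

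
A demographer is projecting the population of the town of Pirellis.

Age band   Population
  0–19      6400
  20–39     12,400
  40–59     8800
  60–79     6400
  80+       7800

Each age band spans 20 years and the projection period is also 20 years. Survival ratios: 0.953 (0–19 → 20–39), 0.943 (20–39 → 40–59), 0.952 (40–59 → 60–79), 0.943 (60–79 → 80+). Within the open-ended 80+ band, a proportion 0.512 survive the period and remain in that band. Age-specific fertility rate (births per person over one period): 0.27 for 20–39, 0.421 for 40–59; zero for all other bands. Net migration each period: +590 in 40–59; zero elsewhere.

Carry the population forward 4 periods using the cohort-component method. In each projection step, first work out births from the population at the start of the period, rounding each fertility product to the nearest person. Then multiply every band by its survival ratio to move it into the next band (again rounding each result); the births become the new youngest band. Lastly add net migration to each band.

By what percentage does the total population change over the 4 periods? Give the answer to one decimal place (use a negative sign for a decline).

-11.4

Period 1:
Births: 12400 * 0.27 = 3348, 8800 * 0.421 = 3705 — total 7053
20–39: 6400 * 0.953 = 6099
40–59: 12400 * 0.943 = 11693
60–79: 8800 * 0.952 = 8378
80+: 6400 * 0.943 + 7800 * 0.512 = 6035 + 3994 = 10029
Net migration: 40–59 + 590 → 12283
→ [7053, 6099, 12283, 8378, 10029]
Period 2:
Births: 6099 * 0.27 = 1647, 12283 * 0.421 = 5171 — total 6818
20–39: 7053 * 0.953 = 6722
40–59: 6099 * 0.943 = 5751
60–79: 12283 * 0.952 = 11693
80+: 8378 * 0.943 + 10029 * 0.512 = 7900 + 5135 = 13035
Net migration: 40–59 + 590 → 6341
→ [6818, 6722, 6341, 11693, 13035]
Period 3:
Births: 6722 * 0.27 = 1815, 6341 * 0.421 = 2670 — total 4485
20–39: 6818 * 0.953 = 6498
40–59: 6722 * 0.943 = 6339
60–79: 6341 * 0.952 = 6037
80+: 11693 * 0.943 + 13035 * 0.512 = 11026 + 6674 = 17700
Net migration: 40–59 + 590 → 6929
→ [4485, 6498, 6929, 6037, 17700]
Period 4:
Births: 6498 * 0.27 = 1754, 6929 * 0.421 = 2917 — total 4671
20–39: 4485 * 0.953 = 4274
40–59: 6498 * 0.943 = 6128
60–79: 6929 * 0.952 = 6596
80+: 6037 * 0.943 + 17700 * 0.512 = 5693 + 9062 = 14755
Net migration: 40–59 + 590 → 6718
→ [4671, 4274, 6718, 6596, 14755]
Total: 41800 → 37014; change = -4786; percentage change = -11.4%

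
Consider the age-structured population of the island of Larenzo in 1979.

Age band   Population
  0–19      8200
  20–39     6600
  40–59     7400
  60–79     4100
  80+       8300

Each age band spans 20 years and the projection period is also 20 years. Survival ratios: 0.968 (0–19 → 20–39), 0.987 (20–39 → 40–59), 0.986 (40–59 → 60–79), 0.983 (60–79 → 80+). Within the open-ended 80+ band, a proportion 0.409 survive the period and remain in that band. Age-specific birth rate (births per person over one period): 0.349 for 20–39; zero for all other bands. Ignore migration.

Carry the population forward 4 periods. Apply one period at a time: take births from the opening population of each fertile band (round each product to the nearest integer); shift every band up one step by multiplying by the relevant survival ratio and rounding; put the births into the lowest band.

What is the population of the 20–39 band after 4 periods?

Call the bands 1 to 5, youngest first.
Period 1.
Births: 6600 × 0.349 = 2303
Band 2: 8200 × 0.968 = 7938
Band 3: 6600 × 0.987 = 6514
Band 4: 7400 × 0.986 = 7296
Band 5: 4100 × 0.983 + 8300 × 0.409 = 4030 + 3395 = 7425
End of period: [2303, 7938, 6514, 7296, 7425]
Period 2.
Births: 7938 × 0.349 = 2770
Band 2: 2303 × 0.968 = 2229
Band 3: 7938 × 0.987 = 7835
Band 4: 6514 × 0.986 = 6423
Band 5: 7296 × 0.983 + 7425 × 0.409 = 7172 + 3037 = 10209
End of period: [2770, 2229, 7835, 6423, 10209]
Period 3.
Births: 2229 × 0.349 = 778
Band 2: 2770 × 0.968 = 2681
Band 3: 2229 × 0.987 = 2200
Band 4: 7835 × 0.986 = 7725
Band 5: 6423 × 0.983 + 10209 × 0.409 = 6314 + 4175 = 10489
End of period: [778, 2681, 2200, 7725, 10489]
Period 4.
Births: 2681 × 0.349 = 936
Band 2: 778 × 0.968 = 753
Band 3: 2681 × 0.987 = 2646
Band 4: 2200 × 0.986 = 2169
Band 5: 7725 × 0.983 + 10489 × 0.409 = 7594 + 4290 = 11884
End of period: [936, 753, 2646, 2169, 11884]

753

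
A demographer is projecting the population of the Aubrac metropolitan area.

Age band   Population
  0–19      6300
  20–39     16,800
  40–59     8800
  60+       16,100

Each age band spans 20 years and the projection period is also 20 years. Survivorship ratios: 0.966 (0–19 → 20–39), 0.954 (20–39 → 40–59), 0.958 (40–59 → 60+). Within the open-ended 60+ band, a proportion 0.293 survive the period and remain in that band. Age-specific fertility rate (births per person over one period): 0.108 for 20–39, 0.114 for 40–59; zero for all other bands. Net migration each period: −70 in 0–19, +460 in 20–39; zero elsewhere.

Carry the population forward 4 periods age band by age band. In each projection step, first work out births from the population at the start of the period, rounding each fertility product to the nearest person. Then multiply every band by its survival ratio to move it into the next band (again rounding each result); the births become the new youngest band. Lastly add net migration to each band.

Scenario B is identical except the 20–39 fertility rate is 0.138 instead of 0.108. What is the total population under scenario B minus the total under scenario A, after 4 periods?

944

After projecting period 1:
Births: 16800 × 0.108 = 1814, 8800 × 0.114 = 1003 → total 2817
20–39: 6300 × 0.966 = 6086
40–59: 16800 × 0.954 = 16027
60+: 8800 × 0.958 + 16100 × 0.293 = 8430 + 4717 = 13147
Net migration: 0–19 − 70 → 2747; 20–39 + 460 → 6546
End of period: [2747, 6546, 16027, 13147]
After projecting period 2:
Births: 6546 × 0.108 = 707, 16027 × 0.114 = 1827 → total 2534
20–39: 2747 × 0.966 = 2654
40–59: 6546 × 0.954 = 6245
60+: 16027 × 0.958 + 13147 × 0.293 = 15354 + 3852 = 19206
Net migration: 0–19 − 70 → 2464; 20–39 + 460 → 3114
End of period: [2464, 3114, 6245, 19206]
After projecting period 3:
Births: 3114 × 0.108 = 336, 6245 × 0.114 = 712 → total 1048
20–39: 2464 × 0.966 = 2380
40–59: 3114 × 0.954 = 2971
60+: 6245 × 0.958 + 19206 × 0.293 = 5983 + 5627 = 11610
Net migration: 0–19 − 70 → 978; 20–39 + 460 → 2840
End of period: [978, 2840, 2971, 11610]
After projecting period 4:
Births: 2840 × 0.108 = 307, 2971 × 0.114 = 339 → total 646
20–39: 978 × 0.966 = 945
40–59: 2840 × 0.954 = 2709
60+: 2971 × 0.958 + 11610 × 0.293 = 2846 + 3402 = 6248
Net migration: 0–19 − 70 → 576; 20–39 + 460 → 1405
End of period: [576, 1405, 2709, 6248]
Scenario A total after 4 periods: 10938
Scenario B projection —
After projecting period 1:
Births: 16800 × 0.138 = 2318, 8800 × 0.114 = 1003 → total 3321
20–39: 6300 × 0.966 = 6086
40–59: 16800 × 0.954 = 16027
60+: 8800 × 0.958 + 16100 × 0.293 = 8430 + 4717 = 13147
Net migration: 0–19 − 70 → 3251; 20–39 + 460 → 6546
End of period: [3251, 6546, 16027, 13147]
After projecting period 2:
Births: 6546 × 0.138 = 903, 16027 × 0.114 = 1827 → total 2730
20–39: 3251 × 0.966 = 3140
40–59: 6546 × 0.954 = 6245
60+: 16027 × 0.958 + 13147 × 0.293 = 15354 + 3852 = 19206
Net migration: 0–19 − 70 → 2660; 20–39 + 460 → 3600
End of period: [2660, 3600, 6245, 19206]
After projecting period 3:
Births: 3600 × 0.138 = 497, 6245 × 0.114 = 712 → total 1209
20–39: 2660 × 0.966 = 2570
40–59: 3600 × 0.954 = 3434
60+: 6245 × 0.958 + 19206 × 0.293 = 5983 + 5627 = 11610
Net migration: 0–19 − 70 → 1139; 20–39 + 460 → 3030
End of period: [1139, 3030, 3434, 11610]
After projecting period 4:
Births: 3030 × 0.138 = 418, 3434 × 0.114 = 391 → total 809
20–39: 1139 × 0.966 = 1100
40–59: 3030 × 0.954 = 2891
60+: 3434 × 0.958 + 11610 × 0.293 = 3290 + 3402 = 6692
Net migration: 0–19 − 70 → 739; 20–39 + 460 → 1560
End of period: [739, 1560, 2891, 6692]
Scenario B total after 4 periods: 11882
Difference B − A = 11882 − 10938 = 944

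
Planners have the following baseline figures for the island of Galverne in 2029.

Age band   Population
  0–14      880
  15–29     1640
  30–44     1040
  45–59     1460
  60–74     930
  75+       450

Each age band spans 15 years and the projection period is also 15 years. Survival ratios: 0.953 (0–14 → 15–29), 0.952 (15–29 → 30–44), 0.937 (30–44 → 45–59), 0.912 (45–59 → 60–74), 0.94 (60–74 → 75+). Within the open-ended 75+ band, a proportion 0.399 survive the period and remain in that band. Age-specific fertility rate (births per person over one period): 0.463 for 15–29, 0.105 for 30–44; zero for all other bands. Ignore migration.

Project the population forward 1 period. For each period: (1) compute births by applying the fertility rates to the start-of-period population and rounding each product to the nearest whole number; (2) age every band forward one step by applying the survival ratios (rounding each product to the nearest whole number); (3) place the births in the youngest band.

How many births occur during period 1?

868

[period 1]
Births: 1640 * 0.463 = 759  |  1040 * 0.105 = 109 → 868
15–29: 880 * 0.953 = 839
30–44: 1640 * 0.952 = 1561
45–59: 1040 * 0.937 = 974
60–74: 1460 * 0.912 = 1332
75+: 930 * 0.94 + 450 * 0.399 = 874 + 180 = 1054
→ [868, 839, 1561, 974, 1332, 1054]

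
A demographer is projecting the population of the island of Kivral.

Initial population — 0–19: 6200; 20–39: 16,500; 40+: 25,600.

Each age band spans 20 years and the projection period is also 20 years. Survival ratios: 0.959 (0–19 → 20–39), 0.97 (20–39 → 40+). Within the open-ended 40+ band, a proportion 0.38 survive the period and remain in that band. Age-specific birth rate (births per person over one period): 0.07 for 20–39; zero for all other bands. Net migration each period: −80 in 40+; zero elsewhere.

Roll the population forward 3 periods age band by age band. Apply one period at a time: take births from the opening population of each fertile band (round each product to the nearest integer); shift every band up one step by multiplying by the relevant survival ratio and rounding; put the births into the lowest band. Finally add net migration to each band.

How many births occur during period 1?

1155

Let band 1 be 0–19 through band 3 = 40+.
After projecting period 1:
Births: 16500 × 0.07 = 1155
Band 2: 6200 × 0.959 = 5946
Band 3: 16500 × 0.97 + 25600 × 0.38 = 16005 + 9728 = 25733
Net migration: Band 3 − 80 → 25653
→ [1155, 5946, 25653]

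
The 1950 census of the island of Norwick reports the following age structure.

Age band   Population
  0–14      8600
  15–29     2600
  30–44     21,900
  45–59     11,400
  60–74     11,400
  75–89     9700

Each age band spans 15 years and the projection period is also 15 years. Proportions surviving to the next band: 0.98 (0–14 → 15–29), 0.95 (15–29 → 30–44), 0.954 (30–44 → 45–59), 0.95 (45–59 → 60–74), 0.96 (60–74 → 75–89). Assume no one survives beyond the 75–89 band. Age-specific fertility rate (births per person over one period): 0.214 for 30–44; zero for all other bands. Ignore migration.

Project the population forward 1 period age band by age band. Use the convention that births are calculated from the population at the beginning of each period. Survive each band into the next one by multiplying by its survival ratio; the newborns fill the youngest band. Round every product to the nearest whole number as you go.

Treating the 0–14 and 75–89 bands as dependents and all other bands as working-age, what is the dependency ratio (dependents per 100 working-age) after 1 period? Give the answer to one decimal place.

36.7

Let band 1 be 0–14 through band 6 = 75–89.
— Period 1 —
Births: 21900 * 0.214 = 4687
Band 2: 8600 * 0.98 = 8428
Band 3: 2600 * 0.95 = 2470
Band 4: 21900 * 0.954 = 20893
Band 5: 11400 * 0.95 = 10830
Band 6: 11400 * 0.96 = 10944
Giving 4687 / 8428 / 2470 / 20893 / 10830 / 10944.
Dependents (band 0–14 + band 75–89) = 4687 + 10944 = 15631; working-age = 42621; ratio = 15631/42621 × 100 = 36.7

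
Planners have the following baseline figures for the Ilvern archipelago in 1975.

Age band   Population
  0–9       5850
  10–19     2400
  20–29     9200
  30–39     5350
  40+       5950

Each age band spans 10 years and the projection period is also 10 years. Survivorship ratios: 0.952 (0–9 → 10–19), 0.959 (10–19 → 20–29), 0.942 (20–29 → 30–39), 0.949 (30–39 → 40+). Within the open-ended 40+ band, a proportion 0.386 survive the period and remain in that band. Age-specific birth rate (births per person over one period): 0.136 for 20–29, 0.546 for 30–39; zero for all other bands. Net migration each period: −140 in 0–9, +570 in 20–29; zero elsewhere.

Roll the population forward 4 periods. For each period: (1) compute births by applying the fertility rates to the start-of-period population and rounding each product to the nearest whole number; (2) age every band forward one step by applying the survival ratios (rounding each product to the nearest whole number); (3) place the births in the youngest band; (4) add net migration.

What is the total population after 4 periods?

22563

Call the groups 1 to 5, youngest first.
— Period 1 —
Births: 9200 × 0.136 = 1251 ; 5350 × 0.546 = 2921 → 4172
Group 2: 5850 × 0.952 = 5569
Group 3: 2400 × 0.959 = 2302
Group 4: 9200 × 0.942 = 8666
Group 5: 5350 × 0.949 + 5950 × 0.386 = 5077 + 2297 = 7374
Net migration: Group 1 − 140 → 4032; Group 3 + 570 → 2872
Giving 4032 / 5569 / 2872 / 8666 / 7374.
— Period 2 —
Births: 2872 × 0.136 = 391 ; 8666 × 0.546 = 4732 → 5123
Group 2: 4032 × 0.952 = 3838
Group 3: 5569 × 0.959 = 5341
Group 4: 2872 × 0.942 = 2705
Group 5: 8666 × 0.949 + 7374 × 0.386 = 8224 + 2846 = 11070
Net migration: Group 1 − 140 → 4983; Group 3 + 570 → 5911
Giving 4983 / 3838 / 5911 / 2705 / 11070.
— Period 3 —
Births: 5911 × 0.136 = 804 ; 2705 × 0.546 = 1477 → 2281
Group 2: 4983 × 0.952 = 4744
Group 3: 3838 × 0.959 = 3681
Group 4: 5911 × 0.942 = 5568
Group 5: 2705 × 0.949 + 11070 × 0.386 = 2567 + 4273 = 6840
Net migration: Group 1 − 140 → 2141; Group 3 + 570 → 4251
Giving 2141 / 4744 / 4251 / 5568 / 6840.
— Period 4 —
Births: 4251 × 0.136 = 578 ; 5568 × 0.546 = 3040 → 3618
Group 2: 2141 × 0.952 = 2038
Group 3: 4744 × 0.959 = 4549
Group 4: 4251 × 0.942 = 4004
Group 5: 5568 × 0.949 + 6840 × 0.386 = 5284 + 2640 = 7924
Net migration: Group 1 − 140 → 3478; Group 3 + 570 → 5119
Giving 3478 / 2038 / 5119 / 4004 / 7924.
Total after period 4: 3478 + 2038 + 5119 + 4004 + 7924 = 22563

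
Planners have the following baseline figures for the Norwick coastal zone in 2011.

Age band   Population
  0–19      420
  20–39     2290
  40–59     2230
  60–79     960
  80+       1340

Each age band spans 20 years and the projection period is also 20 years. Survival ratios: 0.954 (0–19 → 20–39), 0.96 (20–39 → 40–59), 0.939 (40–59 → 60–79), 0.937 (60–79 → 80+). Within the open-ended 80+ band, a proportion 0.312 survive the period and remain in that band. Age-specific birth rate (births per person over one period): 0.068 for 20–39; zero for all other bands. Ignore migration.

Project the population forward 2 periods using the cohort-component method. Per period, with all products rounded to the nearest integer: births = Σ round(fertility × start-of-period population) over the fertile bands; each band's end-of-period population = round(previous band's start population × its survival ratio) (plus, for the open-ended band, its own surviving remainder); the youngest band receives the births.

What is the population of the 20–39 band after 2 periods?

149

Numbering the groups 1..5 from youngest to oldest:
Period 1.
Births: 2290 × 0.068 = 156
Group 2: 420 × 0.954 = 401
Group 3: 2290 × 0.96 = 2198
Group 4: 2230 × 0.939 = 2094
Group 5: 960 × 0.937 + 1340 × 0.312 = 900 + 418 = 1318
→ [156, 401, 2198, 2094, 1318]
Period 2.
Births: 401 × 0.068 = 27
Group 2: 156 × 0.954 = 149
Group 3: 401 × 0.96 = 385
Group 4: 2198 × 0.939 = 2064
Group 5: 2094 × 0.937 + 1318 × 0.312 = 1962 + 411 = 2373
→ [27, 149, 385, 2064, 2373]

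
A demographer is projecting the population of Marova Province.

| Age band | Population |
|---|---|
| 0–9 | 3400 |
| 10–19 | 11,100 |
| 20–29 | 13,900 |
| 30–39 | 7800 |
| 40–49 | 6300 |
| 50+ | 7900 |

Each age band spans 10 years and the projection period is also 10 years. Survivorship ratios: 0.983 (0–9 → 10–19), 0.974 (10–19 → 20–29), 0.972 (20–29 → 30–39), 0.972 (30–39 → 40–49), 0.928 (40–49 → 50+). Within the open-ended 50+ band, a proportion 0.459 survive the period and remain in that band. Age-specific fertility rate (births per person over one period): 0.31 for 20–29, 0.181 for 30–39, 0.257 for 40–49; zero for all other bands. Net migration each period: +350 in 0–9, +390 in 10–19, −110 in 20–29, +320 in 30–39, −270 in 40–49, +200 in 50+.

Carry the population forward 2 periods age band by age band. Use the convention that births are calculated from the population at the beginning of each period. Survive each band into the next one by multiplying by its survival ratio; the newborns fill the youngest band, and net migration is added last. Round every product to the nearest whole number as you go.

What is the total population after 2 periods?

54843

— Period 1 —
Births: 13900 * 0.31 = 4309, 7800 * 0.181 = 1412, 6300 * 0.257 = 1619 → 7340
10–19: 3400 * 0.983 = 3342
20–29: 11100 * 0.974 = 10811
30–39: 13900 * 0.972 = 13511
40–49: 7800 * 0.972 = 7582
50+: 6300 * 0.928 + 7900 * 0.459 = 5846 + 3626 = 9472
Net migration: 0–9 + 350 → 7690; 10–19 + 390 → 3732; 20–29 − 110 → 10701; 30–39 + 320 → 13831; 40–49 − 270 → 7312; 50+ + 200 → 9672
Giving 7690 / 3732 / 10701 / 13831 / 7312 / 9672.
— Period 2 —
Births: 10701 * 0.31 = 3317, 13831 * 0.181 = 2503, 7312 * 0.257 = 1879 → 7699
10–19: 7690 * 0.983 = 7559
20–29: 3732 * 0.974 = 3635
30–39: 10701 * 0.972 = 10401
40–49: 13831 * 0.972 = 13444
50+: 7312 * 0.928 + 9672 * 0.459 = 6786 + 4439 = 11225
Net migration: 0–9 + 350 → 8049; 10–19 + 390 → 7949; 20–29 − 110 → 3525; 30–39 + 320 → 10721; 40–49 − 270 → 13174; 50+ + 200 → 11425
Giving 8049 / 7949 / 3525 / 10721 / 13174 / 11425.
Total after period 2: 8049 + 7949 + 3525 + 10721 + 13174 + 11425 = 54843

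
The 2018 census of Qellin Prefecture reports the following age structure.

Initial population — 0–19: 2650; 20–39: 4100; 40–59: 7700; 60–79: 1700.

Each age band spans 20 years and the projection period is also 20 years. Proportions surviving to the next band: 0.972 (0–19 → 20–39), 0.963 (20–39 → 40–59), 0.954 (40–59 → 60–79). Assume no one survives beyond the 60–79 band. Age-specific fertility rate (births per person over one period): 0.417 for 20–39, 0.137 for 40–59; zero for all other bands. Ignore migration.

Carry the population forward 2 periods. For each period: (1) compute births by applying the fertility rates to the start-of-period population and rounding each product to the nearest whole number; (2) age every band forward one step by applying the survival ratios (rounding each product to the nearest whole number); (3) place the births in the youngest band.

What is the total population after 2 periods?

10550

Let group 1 be 0–19 through group 4 = 60–79.
After projecting period 1:
Births: 4100 × 0.417 = 1710  |  7700 × 0.137 = 1055 → 2765
Group 2: 2650 × 0.972 = 2576
Group 3: 4100 × 0.963 = 3948
Group 4: 7700 × 0.954 = 7346
End of period: [2765, 2576, 3948, 7346]
After projecting period 2:
Births: 2576 × 0.417 = 1074  |  3948 × 0.137 = 541 → 1615
Group 2: 2765 × 0.972 = 2688
Group 3: 2576 × 0.963 = 2481
Group 4: 3948 × 0.954 = 3766
End of period: [1615, 2688, 2481, 3766]
Total after period 2: 1615 + 2688 + 2481 + 3766 = 10550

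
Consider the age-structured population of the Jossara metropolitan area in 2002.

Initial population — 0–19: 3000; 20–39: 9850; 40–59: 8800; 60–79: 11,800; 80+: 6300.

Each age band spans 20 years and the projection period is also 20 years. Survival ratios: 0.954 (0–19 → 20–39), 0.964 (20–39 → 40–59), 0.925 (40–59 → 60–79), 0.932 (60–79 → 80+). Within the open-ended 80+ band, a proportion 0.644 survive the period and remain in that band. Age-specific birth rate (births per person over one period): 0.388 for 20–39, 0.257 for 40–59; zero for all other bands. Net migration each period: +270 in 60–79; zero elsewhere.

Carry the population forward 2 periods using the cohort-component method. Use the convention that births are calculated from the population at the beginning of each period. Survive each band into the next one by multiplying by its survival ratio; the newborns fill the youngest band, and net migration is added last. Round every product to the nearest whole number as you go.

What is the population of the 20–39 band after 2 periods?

5804

Numbering the groups 1..5 from youngest to oldest:
Period 1:
Births: 9850 × 0.388 = 3822, 8800 × 0.257 = 2262 → total 6084
Group 2: 3000 × 0.954 = 2862
Group 3: 9850 × 0.964 = 9495
Group 4: 8800 × 0.925 = 8140
Group 5: 11800 × 0.932 + 6300 × 0.644 = 10998 + 4057 = 15055
Net migration: Group 4 + 270 → 8410
→ [6084, 2862, 9495, 8410, 15055]
Period 2:
Births: 2862 × 0.388 = 1110, 9495 × 0.257 = 2440 → total 3550
Group 2: 6084 × 0.954 = 5804
Group 3: 2862 × 0.964 = 2759
Group 4: 9495 × 0.925 = 8783
Group 5: 8410 × 0.932 + 15055 × 0.644 = 7838 + 9695 = 17533
Net migration: Group 4 + 270 → 9053
→ [3550, 5804, 2759, 9053, 17533]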